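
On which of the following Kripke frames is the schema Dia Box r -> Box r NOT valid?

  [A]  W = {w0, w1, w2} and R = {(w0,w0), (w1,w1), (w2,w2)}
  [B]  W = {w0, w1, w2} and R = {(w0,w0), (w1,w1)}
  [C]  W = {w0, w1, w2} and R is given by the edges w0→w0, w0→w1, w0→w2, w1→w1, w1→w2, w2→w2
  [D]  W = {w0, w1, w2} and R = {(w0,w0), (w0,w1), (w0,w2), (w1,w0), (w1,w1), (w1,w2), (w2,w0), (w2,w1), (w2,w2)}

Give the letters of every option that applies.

The schema Dia Box r -> Box r is the dual of axiom 5; it is valid on a frame iff R is euclidean.
(A) R is euclidean (any two R-successors of the same world are R-related), so the schema is valid here.
(B) R is euclidean (any two R-successors of the same world are R-related), so the schema is valid here.
(C) R is not euclidean (w0 R w1 and w0 R w0 but not w1 R w0), so the schema fails here.
(D) R is euclidean (any two R-successors of the same world are R-related), so the schema is valid here.

C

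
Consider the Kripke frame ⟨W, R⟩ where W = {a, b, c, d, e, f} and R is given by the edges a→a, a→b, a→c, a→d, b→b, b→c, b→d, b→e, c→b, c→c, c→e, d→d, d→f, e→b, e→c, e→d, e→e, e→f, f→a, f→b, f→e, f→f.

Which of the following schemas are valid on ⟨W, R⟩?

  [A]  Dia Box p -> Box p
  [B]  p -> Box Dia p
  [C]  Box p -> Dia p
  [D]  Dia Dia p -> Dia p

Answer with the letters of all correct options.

C

R is not symmetric: a R b but not b R a.
R is not transitive: a R b and b R e but not a R e.
R is not euclidean: a R b and a R a but not b R a.
R is serial: every world has an R-successor.
(A) the dual of axiom 5: valid iff R is euclidean. R is not euclidean — not valid.
(B) p -> Box Dia p (axiom B) characterises the symmetric frames. R is not symmetric — not valid.
(C) Box p -> Dia p is axiom D; it is valid on a frame exactly when R is serial. R is serial, so valid.
(D) Dia Dia p -> Dia p (the dual of axiom 4) characterises the transitive frames. R is not transitive — not valid.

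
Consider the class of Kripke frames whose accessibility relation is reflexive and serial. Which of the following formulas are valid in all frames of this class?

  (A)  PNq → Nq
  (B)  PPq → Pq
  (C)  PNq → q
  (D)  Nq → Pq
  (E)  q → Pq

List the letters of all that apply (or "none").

(A) PNq → Nq is the dual of axiom 5, which corresponds to the euclidean property. Such an R need not be euclidean — not valid.
(B) the dual of axiom 4: valid iff R is transitive. Such an R need not be transitive — not valid.
(C) the dual of axiom B: valid iff R is symmetric. Such an R need not be symmetric — not valid.
(D) Nq → Pq is axiom D; it is valid on a frame exactly when R is serial. Every such R is serial, so valid.
(E) q → Pq is the dual of axiom T, which corresponds to reflexivity. Every such R is reflexive — valid.

D, E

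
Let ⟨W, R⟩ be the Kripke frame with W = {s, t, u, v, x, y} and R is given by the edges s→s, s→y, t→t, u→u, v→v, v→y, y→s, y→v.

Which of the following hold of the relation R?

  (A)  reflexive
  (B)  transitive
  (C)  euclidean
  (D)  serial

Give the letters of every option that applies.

(A) not reflexive: not x R x.
(B) not transitive: s R y and y R v but not s R v.
(C) not euclidean: y R s and y R v but not s R v.
(D) not serial: x has no R-successor.

none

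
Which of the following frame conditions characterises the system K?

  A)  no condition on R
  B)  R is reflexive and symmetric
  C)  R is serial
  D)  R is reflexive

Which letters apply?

(A) K is sound and complete for exactly this class.
(B) this class determines B (= KTB), not K.
(C) this class determines D, not K.
(D) this class determines T (= KT), not K.

A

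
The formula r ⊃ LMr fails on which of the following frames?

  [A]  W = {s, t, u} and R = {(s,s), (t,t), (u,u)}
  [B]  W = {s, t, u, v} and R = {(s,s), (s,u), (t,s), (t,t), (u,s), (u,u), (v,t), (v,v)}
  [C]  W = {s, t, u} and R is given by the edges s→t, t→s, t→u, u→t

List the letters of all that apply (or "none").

The schema r ⊃ LMr is axiom B; it is valid on a frame iff R is symmetric.
(A) R is symmetric (every R-edge is matched by its reverse), so the schema is valid here.
(B) R is not symmetric (t R s but not s R t), so the schema fails here.
(C) R is symmetric (every R-edge is matched by its reverse), so the schema is valid here.

B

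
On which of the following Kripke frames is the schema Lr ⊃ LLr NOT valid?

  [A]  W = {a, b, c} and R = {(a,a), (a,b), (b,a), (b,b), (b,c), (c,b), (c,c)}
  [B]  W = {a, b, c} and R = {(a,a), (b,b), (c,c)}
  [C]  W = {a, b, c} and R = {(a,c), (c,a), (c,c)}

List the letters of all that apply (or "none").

The schema Lr ⊃ LLr is axiom 4; it is valid on a frame iff R is transitive.
(A) R is not transitive (a R b and b R c but not a R c), so the schema fails here.
(B) R is transitive (R is closed under composition), so the schema is valid here.
(C) R is not transitive (a R c and c R a but not a R a), so the schema fails here.

A, C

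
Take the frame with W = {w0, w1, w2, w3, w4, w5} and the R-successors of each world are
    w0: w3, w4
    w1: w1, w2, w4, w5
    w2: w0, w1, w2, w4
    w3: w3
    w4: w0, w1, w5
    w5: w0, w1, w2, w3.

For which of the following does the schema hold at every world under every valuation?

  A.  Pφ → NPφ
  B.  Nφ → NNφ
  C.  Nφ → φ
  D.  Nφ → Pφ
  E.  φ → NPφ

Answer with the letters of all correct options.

D

R is not reflexive: not w0 R w0.
R is not symmetric: w0 R w3 but not w3 R w0.
R is not transitive: w0 R w4 and w4 R w0 but not w0 R w0.
R is not euclidean: w0 R w3 and w0 R w4 but not w3 R w4.
R is serial: every world has an R-successor.
(A) axiom 5: valid iff R is euclidean. R is not euclidean — not valid.
(B) Nφ → NNφ is axiom 4, which corresponds to transitivity. R is not transitive — not valid.
(C) axiom T: valid iff R is reflexive. R is not reflexive — not valid.
(D) axiom D: valid iff R is serial. R is serial — valid.
(E) φ → NPφ (axiom B) characterises the symmetric frames. R is not symmetric — not valid.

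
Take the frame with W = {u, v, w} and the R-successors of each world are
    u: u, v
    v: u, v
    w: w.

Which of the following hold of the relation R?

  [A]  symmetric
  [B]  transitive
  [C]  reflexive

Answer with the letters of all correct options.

A, B, C

(A) symmetric: every R-edge is matched by its reverse.
(B) transitive: R is closed under composition.
(C) reflexive: each world relates to itself.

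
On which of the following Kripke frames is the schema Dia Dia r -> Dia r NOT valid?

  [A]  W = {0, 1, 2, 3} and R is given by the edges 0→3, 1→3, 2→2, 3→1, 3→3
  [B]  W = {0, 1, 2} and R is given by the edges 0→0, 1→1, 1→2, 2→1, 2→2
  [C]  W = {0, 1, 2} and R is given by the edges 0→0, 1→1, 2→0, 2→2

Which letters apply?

A

The schema Dia Dia r -> Dia r is the dual of axiom 4; it is valid on a frame iff R is transitive.
(A) R is not transitive (0 R 3 and 3 R 1 but not 0 R 1), so the schema fails here.
(B) R is transitive (R is closed under composition), so the schema is valid here.
(C) R is transitive (R is closed under composition), so the schema is valid here.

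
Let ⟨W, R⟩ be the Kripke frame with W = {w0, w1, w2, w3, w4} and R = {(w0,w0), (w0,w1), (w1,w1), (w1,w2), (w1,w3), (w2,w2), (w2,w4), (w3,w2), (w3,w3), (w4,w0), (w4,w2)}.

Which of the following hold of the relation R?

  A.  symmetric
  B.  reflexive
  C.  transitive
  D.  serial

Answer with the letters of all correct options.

(A) not symmetric: w0 R w1 but not w1 R w0.
(B) not reflexive: not w4 R w4.
(C) not transitive: w0 R w1 and w1 R w2 but not w0 R w2.
(D) serial: every world has an R-successor.

D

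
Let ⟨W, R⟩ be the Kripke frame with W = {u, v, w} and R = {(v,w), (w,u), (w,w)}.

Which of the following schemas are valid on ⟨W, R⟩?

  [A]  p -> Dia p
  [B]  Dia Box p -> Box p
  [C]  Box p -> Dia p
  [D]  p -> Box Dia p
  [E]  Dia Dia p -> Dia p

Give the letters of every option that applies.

R is not reflexive: not u R u.
R is not symmetric: v R w but not w R v.
R is not transitive: v R w and w R u but not v R u.
R is not euclidean: w R u and w R w but not u R w.
R is not serial: u has no R-successor.
(A) the dual of axiom T: valid iff R is reflexive. R is not reflexive — not valid.
(B) Dia Box p -> Box p is the dual of axiom 5; it is valid on a frame exactly when R is euclidean. R is not euclidean, so not valid.
(C) Box p -> Dia p (axiom D) characterises the serial frames. R is not serial — not valid.
(D) p -> Box Dia p (axiom B) characterises the symmetric frames. R is not symmetric — not valid.
(E) the dual of axiom 4: valid iff R is transitive. R is not transitive — not valid.

none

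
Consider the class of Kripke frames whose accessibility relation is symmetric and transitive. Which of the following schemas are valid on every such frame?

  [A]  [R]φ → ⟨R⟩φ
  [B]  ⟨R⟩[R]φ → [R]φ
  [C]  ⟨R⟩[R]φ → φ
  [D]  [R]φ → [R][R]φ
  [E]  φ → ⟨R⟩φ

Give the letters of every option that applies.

B, C, D

A symmetric transitive relation is euclidean (uRv and uRw give vRu by symmetry, then vRw by transitivity).
(A) [R]φ → ⟨R⟩φ is axiom D; it is valid on a frame exactly when R is serial. Such an R need not be serial, so not valid.
(B) the dual of axiom 5: valid iff R is euclidean. Every such R is euclidean — valid.
(C) ⟨R⟩[R]φ → φ (the dual of axiom B) characterises the symmetric frames. Every such R is symmetric — valid.
(D) [R]φ → [R][R]φ is axiom 4, which corresponds to transitivity. Every such R is transitive — valid.
(E) φ → ⟨R⟩φ (the dual of axiom T) characterises the reflexive frames. Such an R need not be reflexive — not valid.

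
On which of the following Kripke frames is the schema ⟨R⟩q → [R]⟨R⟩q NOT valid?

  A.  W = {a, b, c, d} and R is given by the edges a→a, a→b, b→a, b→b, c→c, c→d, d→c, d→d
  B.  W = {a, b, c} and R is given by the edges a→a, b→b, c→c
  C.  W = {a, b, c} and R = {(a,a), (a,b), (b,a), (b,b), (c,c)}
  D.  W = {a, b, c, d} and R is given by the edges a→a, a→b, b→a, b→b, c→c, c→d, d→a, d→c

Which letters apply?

The schema ⟨R⟩q → [R]⟨R⟩q is axiom 5; it is valid on a frame iff R is euclidean.
(A) R is euclidean (any two R-successors of the same world are R-related), so the schema is valid here.
(B) R is euclidean (any two R-successors of the same world are R-related), so the schema is valid here.
(C) R is euclidean (any two R-successors of the same world are R-related), so the schema is valid here.
(D) R is not euclidean (d R a and d R c but not a R c), so the schema fails here.

D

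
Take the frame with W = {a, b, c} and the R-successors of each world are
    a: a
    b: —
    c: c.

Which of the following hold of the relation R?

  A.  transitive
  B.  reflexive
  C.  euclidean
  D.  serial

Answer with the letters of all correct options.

A, C

(A) transitive: R is closed under composition.
(B) not reflexive: not b R b.
(C) euclidean: any two R-successors of the same world are R-related.
(D) not serial: b has no R-successor.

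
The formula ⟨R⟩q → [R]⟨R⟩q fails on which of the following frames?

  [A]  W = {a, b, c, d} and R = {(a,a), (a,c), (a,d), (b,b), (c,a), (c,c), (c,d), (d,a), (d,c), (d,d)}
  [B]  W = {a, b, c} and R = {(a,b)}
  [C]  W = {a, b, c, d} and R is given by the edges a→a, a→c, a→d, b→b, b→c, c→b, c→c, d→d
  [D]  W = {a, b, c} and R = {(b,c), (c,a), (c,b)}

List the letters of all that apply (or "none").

The schema ⟨R⟩q → [R]⟨R⟩q is axiom 5; it is valid on a frame iff R is euclidean.
(A) R is euclidean (any two R-successors of the same world are R-related), so the schema is valid here.
(B) R is not euclidean (a R b and a R b but not b R b), so the schema fails here.
(C) R is not euclidean (a R c and a R a but not c R a), so the schema fails here.
(D) R is not euclidean (c R a and c R b but not a R b), so the schema fails here.

B, C, D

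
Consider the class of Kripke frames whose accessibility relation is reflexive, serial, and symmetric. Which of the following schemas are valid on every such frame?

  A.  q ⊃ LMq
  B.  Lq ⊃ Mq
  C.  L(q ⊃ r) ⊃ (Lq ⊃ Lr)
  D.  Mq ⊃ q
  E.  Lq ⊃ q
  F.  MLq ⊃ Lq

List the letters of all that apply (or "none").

A, B, C, E

(A) q ⊃ LMq is axiom B, which corresponds to symmetry. Every such R is symmetric — valid.
(B) Lq ⊃ Mq (axiom D) characterises the serial frames. Every such R is serial — valid.
(C) this is just K, valid on every normal frame.
(D) Mq ⊃ q is the converse of T; it holds exactly when R ⊆ identity. Such an R need not be a subset of the identity — not valid.
(E) axiom T: valid iff R is reflexive. Every such R is reflexive — valid.
(F) MLq ⊃ Lq (the dual of axiom 5) characterises the euclidean frames. Such an R need not be euclidean — not valid.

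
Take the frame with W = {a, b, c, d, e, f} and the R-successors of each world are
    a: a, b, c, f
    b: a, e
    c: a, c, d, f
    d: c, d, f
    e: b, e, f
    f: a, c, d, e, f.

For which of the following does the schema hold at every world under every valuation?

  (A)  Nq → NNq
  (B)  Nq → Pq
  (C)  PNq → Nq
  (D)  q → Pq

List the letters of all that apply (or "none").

B

R is not reflexive: not b R b.
R is not transitive: a R b and b R e but not a R e.
R is not euclidean: a R b and a R c but not b R c.
R is serial: every world has an R-successor.
(A) axiom 4: valid iff R is transitive. R is not transitive — not valid.
(B) axiom D: valid iff R is serial. R is serial — valid.
(C) PNq → Nq (the dual of axiom 5) characterises the euclidean frames. R is not euclidean — not valid.
(D) the dual of axiom T: valid iff R is reflexive. R is not reflexive — not valid.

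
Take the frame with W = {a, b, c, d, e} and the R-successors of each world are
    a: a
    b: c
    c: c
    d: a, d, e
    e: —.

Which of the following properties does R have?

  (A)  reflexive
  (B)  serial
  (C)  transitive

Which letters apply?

(A) not reflexive: not b R b.
(B) not serial: e has no R-successor.
(C) transitive: R is closed under composition.

C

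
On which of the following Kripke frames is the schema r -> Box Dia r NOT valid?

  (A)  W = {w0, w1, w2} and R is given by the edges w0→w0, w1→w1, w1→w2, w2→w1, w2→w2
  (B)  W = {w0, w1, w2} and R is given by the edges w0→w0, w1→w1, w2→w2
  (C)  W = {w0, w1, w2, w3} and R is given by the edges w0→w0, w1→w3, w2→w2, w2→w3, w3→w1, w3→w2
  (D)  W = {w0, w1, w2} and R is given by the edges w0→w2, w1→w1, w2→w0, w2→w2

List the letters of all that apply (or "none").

none

The schema r -> Box Dia r is axiom B; it is valid on a frame iff R is symmetric.
(A) R is symmetric (every R-edge is matched by its reverse), so the schema is valid here.
(B) R is symmetric (every R-edge is matched by its reverse), so the schema is valid here.
(C) R is symmetric (every R-edge is matched by its reverse), so the schema is valid here.
(D) R is symmetric (every R-edge is matched by its reverse), so the schema is valid here.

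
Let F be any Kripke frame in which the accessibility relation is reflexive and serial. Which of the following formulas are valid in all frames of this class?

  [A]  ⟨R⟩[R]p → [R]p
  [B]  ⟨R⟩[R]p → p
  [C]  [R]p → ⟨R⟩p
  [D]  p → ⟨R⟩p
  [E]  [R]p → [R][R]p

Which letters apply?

C, D

(A) the dual of axiom 5: valid iff R is euclidean. Such an R need not be euclidean — not valid.
(B) ⟨R⟩[R]p → p is the dual of axiom B; it is valid on a frame exactly when R is symmetric. Such an R need not be symmetric, so not valid.
(C) [R]p → ⟨R⟩p is axiom D; it is valid on a frame exactly when R is serial. Every such R is serial, so valid.
(D) p → ⟨R⟩p is the dual of axiom T, which corresponds to reflexivity. Every such R is reflexive — valid.
(E) [R]p → [R][R]p (axiom 4) characterises the transitive frames. Such an R need not be transitive — not valid.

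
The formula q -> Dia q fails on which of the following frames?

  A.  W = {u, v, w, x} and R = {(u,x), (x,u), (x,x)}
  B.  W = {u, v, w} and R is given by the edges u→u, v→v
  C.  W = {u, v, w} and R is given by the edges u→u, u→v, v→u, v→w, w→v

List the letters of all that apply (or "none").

A, B, C

The schema q -> Dia q is the dual of axiom T; it is valid on a frame iff R is reflexive.
(A) R is not reflexive (not u R u), so the schema fails here.
(B) R is not reflexive (not w R w), so the schema fails here.
(C) R is not reflexive (not v R v), so the schema fails here.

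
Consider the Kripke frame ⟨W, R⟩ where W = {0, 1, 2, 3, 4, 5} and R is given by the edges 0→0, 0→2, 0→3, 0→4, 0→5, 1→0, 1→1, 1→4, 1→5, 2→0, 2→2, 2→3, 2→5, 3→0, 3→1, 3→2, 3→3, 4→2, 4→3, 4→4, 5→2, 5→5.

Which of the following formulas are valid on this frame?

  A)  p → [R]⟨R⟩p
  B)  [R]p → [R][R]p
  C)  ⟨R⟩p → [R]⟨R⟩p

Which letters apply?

R is not symmetric: 0 R 4 but not 4 R 0.
R is not transitive: 0 R 3 and 3 R 1 but not 0 R 1.
R is not euclidean: 0 R 2 and 0 R 4 but not 2 R 4.
(A) p → [R]⟨R⟩p is axiom B, which corresponds to symmetry. R is not symmetric — not valid.
(B) [R]p → [R][R]p is axiom 4; it is valid on a frame exactly when R is transitive. R is not transitive, so not valid.
(C) axiom 5: valid iff R is euclidean. R is not euclidean — not valid.

none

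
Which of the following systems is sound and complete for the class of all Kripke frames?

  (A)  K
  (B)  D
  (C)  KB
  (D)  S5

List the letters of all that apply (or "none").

A

(A) K is determined by exactly this class.
(B) D is determined by the class of serial frames.
(C) KB is determined by the class of symmetric frames.
(D) S5 is determined by the class of reflexive, symmetric, and transitive frames.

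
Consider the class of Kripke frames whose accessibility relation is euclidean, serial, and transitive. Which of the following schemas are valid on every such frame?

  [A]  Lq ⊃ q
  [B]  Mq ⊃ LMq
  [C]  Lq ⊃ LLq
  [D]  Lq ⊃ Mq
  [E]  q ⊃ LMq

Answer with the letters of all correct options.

(A) Lq ⊃ q is axiom T, which corresponds to reflexivity. Such an R need not be reflexive — not valid.
(B) Mq ⊃ LMq is axiom 5; it is valid on a frame exactly when R is euclidean. Every such R is euclidean, so valid.
(C) Lq ⊃ LLq is axiom 4; it is valid on a frame exactly when R is transitive. Every such R is transitive, so valid.
(D) Lq ⊃ Mq (axiom D) characterises the serial frames. Every such R is serial — valid.
(E) q ⊃ LMq is axiom B; it is valid on a frame exactly when R is symmetric. Such an R need not be symmetric, so not valid.

B, C, D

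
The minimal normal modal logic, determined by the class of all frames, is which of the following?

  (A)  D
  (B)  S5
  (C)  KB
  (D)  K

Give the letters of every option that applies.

(A) D is determined by the class of serial frames.
(B) S5 is determined by the class of reflexive, symmetric, and transitive frames.
(C) KB is determined by the class of symmetric frames.
(D) K is determined by exactly this class.

D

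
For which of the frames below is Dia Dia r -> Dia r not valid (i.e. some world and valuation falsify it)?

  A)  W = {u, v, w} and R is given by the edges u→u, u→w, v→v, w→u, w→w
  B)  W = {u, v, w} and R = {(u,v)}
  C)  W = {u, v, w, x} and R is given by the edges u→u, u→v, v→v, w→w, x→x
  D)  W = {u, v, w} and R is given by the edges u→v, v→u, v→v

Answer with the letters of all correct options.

The schema Dia Dia r -> Dia r is the dual of axiom 4; it is valid on a frame iff R is transitive.
(A) R is transitive (R is closed under composition), so the schema is valid here.
(B) R is transitive (R is closed under composition), so the schema is valid here.
(C) R is transitive (R is closed under composition), so the schema is valid here.
(D) R is not transitive (u R v and v R u but not u R u), so the schema fails here.

D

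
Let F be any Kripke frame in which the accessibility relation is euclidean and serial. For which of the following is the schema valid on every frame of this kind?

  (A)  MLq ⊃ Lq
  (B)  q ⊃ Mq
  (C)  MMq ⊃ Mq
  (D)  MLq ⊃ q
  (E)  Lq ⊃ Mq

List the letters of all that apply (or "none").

A, E

(A) MLq ⊃ Lq (the dual of axiom 5) characterises the euclidean frames. Every such R is euclidean — valid.
(B) q ⊃ Mq (the dual of axiom T) characterises the reflexive frames. Such an R need not be reflexive — not valid.
(C) the dual of axiom 4: valid iff R is transitive. Such an R need not be transitive — not valid.
(D) MLq ⊃ q is the dual of axiom B, which corresponds to symmetry. Such an R need not be symmetric — not valid.
(E) Lq ⊃ Mq (axiom D) characterises the serial frames. Every such R is serial — valid.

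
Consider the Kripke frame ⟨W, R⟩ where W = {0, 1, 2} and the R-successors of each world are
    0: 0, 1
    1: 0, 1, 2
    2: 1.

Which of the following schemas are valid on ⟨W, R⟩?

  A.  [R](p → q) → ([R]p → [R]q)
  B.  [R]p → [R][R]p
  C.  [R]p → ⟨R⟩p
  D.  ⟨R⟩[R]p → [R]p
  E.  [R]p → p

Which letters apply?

A, C

R is not reflexive: not 2 R 2.
R is not transitive: 0 R 1 and 1 R 2 but not 0 R 2.
R is not euclidean: 1 R 0 and 1 R 2 but not 0 R 2.
R is serial: every world has an R-successor.
(A) this is just K, valid on every normal frame.
(B) [R]p → [R][R]p is axiom 4, which corresponds to transitivity. R is not transitive — not valid.
(C) [R]p → ⟨R⟩p is axiom D, which corresponds to seriality. R is serial — valid.
(D) ⟨R⟩[R]p → [R]p is the dual of axiom 5; it is valid on a frame exactly when R is euclidean. R is not euclidean, so not valid.
(E) axiom T: valid iff R is reflexive. R is not reflexive — not valid.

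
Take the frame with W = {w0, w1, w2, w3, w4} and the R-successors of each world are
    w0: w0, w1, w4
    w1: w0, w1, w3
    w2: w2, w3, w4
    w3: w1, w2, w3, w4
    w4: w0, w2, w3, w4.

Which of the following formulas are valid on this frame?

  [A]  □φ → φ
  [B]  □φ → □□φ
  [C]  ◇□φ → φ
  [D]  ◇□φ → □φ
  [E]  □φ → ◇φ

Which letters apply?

A, C, E

R is reflexive: each world relates to itself.
R is symmetric: every R-edge is matched by its reverse.
R is not transitive: w0 R w1 and w1 R w3 but not w0 R w3.
R is not euclidean: w0 R w1 and w0 R w4 but not w1 R w4.
R is serial: every world has an R-successor.
(A) □φ → φ is axiom T; it is valid on a frame exactly when R is reflexive. R is reflexive, so valid.
(B) □φ → □□φ is axiom 4; it is valid on a frame exactly when R is transitive. R is not transitive, so not valid.
(C) the dual of axiom B: valid iff R is symmetric. R is symmetric — valid.
(D) the dual of axiom 5: valid iff R is euclidean. R is not euclidean — not valid.
(E) □φ → ◇φ is axiom D, which corresponds to seriality. R is serial — valid.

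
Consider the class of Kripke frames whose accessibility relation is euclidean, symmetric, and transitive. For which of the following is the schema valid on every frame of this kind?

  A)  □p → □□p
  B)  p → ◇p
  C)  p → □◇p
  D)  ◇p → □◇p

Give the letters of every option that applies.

A, C, D

(A) axiom 4: valid iff R is transitive. Every such R is transitive — valid.
(B) p → ◇p is the dual of axiom T, which corresponds to reflexivity. Such an R need not be reflexive — not valid.
(C) p → □◇p (axiom B) characterises the symmetric frames. Every such R is symmetric — valid.
(D) ◇p → □◇p (axiom 5) characterises the euclidean frames. Every such R is euclidean — valid.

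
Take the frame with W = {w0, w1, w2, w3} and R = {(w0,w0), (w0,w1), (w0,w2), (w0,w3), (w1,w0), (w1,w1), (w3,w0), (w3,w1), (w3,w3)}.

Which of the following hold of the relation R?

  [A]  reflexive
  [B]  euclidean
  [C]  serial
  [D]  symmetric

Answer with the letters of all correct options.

(A) not reflexive: not w2 R w2.
(B) not euclidean: w0 R w1 and w0 R w2 but not w1 R w2.
(C) not serial: w2 has no R-successor.
(D) not symmetric: w0 R w2 but not w2 R w0.

none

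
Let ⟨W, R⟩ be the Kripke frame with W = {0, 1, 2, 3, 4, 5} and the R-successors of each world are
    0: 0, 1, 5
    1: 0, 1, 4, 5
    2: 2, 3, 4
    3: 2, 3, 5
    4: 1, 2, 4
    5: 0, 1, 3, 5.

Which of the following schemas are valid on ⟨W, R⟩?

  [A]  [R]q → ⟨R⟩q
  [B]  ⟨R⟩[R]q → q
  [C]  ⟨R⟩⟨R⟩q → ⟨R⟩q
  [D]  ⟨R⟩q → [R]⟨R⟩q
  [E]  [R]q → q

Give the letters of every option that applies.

R is reflexive: each world relates to itself.
R is symmetric: every R-edge is matched by its reverse.
R is not transitive: 0 R 1 and 1 R 4 but not 0 R 4.
R is not euclidean: 1 R 0 and 1 R 4 but not 0 R 4.
R is serial: every world has an R-successor.
(A) axiom D: valid iff R is serial. R is serial — valid.
(B) ⟨R⟩[R]q → q is the dual of axiom B; it is valid on a frame exactly when R is symmetric. R is symmetric, so valid.
(C) ⟨R⟩⟨R⟩q → ⟨R⟩q (the dual of axiom 4) characterises the transitive frames. R is not transitive — not valid.
(D) ⟨R⟩q → [R]⟨R⟩q is axiom 5; it is valid on a frame exactly when R is euclidean. R is not euclidean, so not valid.
(E) [R]q → q (axiom T) characterises the reflexive frames. R is reflexive — valid.

A, B, E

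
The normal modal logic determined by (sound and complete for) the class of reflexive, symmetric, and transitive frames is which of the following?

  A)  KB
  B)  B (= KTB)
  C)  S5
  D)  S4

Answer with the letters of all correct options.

(A) KB is determined by the class of symmetric frames.
(B) B (= KTB) is determined by the class of reflexive and symmetric frames.
(C) S5 is determined by exactly this class.
(D) S4 is determined by the class of reflexive and transitive frames.

C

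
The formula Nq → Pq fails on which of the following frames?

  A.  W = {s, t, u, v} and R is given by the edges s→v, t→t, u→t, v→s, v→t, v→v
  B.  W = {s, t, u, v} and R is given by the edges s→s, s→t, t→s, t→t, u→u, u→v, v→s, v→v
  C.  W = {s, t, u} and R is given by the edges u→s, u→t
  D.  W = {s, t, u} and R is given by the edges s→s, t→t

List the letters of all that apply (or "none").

C, D

The schema Nq → Pq is axiom D; it is valid on a frame iff R is serial.
(A) R is serial (every world has an R-successor), so the schema is valid here.
(B) R is serial (every world has an R-successor), so the schema is valid here.
(C) R is not serial (s has no R-successor), so the schema fails here.
(D) R is not serial (u has no R-successor), so the schema fails here.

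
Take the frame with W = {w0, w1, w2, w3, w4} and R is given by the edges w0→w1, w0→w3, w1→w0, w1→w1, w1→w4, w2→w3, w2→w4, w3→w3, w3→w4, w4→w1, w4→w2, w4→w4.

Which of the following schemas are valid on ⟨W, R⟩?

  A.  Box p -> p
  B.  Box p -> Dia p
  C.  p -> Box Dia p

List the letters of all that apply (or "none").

R is not reflexive: not w0 R w0.
R is not symmetric: w0 R w3 but not w3 R w0.
R is serial: every world has an R-successor.
(A) Box p -> p is axiom T, which corresponds to reflexivity. R is not reflexive — not valid.
(B) Box p -> Dia p is axiom D, which corresponds to seriality. R is serial — valid.
(C) p -> Box Dia p is axiom B; it is valid on a frame exactly when R is symmetric. R is not symmetric, so not valid.

B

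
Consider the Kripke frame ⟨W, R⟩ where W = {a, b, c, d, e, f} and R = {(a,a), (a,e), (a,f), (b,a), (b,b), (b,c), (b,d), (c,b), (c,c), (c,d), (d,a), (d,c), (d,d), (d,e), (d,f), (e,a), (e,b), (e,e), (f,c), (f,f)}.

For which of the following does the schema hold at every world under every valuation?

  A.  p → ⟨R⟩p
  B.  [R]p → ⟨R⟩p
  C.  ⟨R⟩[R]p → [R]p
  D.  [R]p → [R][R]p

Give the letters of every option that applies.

R is reflexive: each world relates to itself.
R is not transitive: a R e and e R b but not a R b.
R is not euclidean: a R e and a R f but not e R f.
R is serial: every world has an R-successor.
(A) the dual of axiom T: valid iff R is reflexive. R is reflexive — valid.
(B) axiom D: valid iff R is serial. R is serial — valid.
(C) the dual of axiom 5: valid iff R is euclidean. R is not euclidean — not valid.
(D) [R]p → [R][R]p (axiom 4) characterises the transitive frames. R is not transitive — not valid.

A, B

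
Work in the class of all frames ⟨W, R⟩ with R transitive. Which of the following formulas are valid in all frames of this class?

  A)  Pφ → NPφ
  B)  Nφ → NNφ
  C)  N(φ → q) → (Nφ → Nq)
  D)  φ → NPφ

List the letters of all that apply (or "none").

(A) Pφ → NPφ is axiom 5, which corresponds to the euclidean property. Such an R need not be euclidean — not valid.
(B) Nφ → NNφ (axiom 4) characterises the transitive frames. Every such R is transitive — valid.
(C) this is just K, valid on every normal frame.
(D) axiom B: valid iff R is symmetric. Such an R need not be symmetric — not valid.

B, C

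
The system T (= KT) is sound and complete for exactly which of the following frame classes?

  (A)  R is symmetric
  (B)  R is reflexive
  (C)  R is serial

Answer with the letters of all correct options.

B

(A) this class determines KB, not T (= KT).
(B) T (= KT) is sound and complete for exactly this class.
(C) this class determines D, not T (= KT).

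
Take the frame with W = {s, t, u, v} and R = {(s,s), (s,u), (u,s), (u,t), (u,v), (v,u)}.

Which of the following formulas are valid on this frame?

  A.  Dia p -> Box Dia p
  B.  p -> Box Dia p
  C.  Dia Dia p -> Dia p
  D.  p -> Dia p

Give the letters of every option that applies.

R is not reflexive: not t R t.
R is not symmetric: u R t but not t R u.
R is not transitive: s R u and u R t but not s R t.
R is not euclidean: u R s and u R t but not s R t.
(A) axiom 5: valid iff R is euclidean. R is not euclidean — not valid.
(B) p -> Box Dia p (axiom B) characterises the symmetric frames. R is not symmetric — not valid.
(C) the dual of axiom 4: valid iff R is transitive. R is not transitive — not valid.
(D) p -> Dia p is the dual of axiom T; it is valid on a frame exactly when R is reflexive. R is not reflexive, so not valid.

none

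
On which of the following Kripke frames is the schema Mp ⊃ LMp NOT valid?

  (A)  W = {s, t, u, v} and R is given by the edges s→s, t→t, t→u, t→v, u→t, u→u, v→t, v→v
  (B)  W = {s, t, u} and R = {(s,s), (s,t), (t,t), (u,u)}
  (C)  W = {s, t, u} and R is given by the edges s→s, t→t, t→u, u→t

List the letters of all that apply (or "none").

A, B, C

The schema Mp ⊃ LMp is axiom 5; it is valid on a frame iff R is euclidean.
(A) R is not euclidean (t R u and t R v but not u R v), so the schema fails here.
(B) R is not euclidean (s R t and s R s but not t R s), so the schema fails here.
(C) R is not euclidean (t R u and t R u but not u R u), so the schema fails here.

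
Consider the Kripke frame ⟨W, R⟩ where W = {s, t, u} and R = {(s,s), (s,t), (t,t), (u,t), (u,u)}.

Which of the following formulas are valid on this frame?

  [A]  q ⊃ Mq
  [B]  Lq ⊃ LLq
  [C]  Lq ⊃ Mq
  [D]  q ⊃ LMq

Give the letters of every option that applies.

A, B, C

R is reflexive: each world relates to itself.
R is not symmetric: s R t but not t R s.
R is transitive: R is closed under composition.
R is serial: every world has an R-successor.
(A) q ⊃ Mq (the dual of axiom T) characterises the reflexive frames. R is reflexive — valid.
(B) Lq ⊃ LLq is axiom 4, which corresponds to transitivity. R is transitive — valid.
(C) Lq ⊃ Mq is axiom D, which corresponds to seriality. R is serial — valid.
(D) q ⊃ LMq (axiom B) characterises the symmetric frames. R is not symmetric — not valid.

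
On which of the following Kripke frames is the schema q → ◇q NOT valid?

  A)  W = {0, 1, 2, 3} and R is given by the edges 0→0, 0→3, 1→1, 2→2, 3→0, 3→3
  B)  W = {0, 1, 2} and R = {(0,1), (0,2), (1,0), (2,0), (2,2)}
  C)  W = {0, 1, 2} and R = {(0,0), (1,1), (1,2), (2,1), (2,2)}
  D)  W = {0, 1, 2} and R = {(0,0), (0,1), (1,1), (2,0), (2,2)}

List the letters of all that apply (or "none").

The schema q → ◇q is the dual of axiom T; it is valid on a frame iff R is reflexive.
(A) R is reflexive (each world relates to itself), so the schema is valid here.
(B) R is not reflexive (not 0 R 0), so the schema fails here.
(C) R is reflexive (each world relates to itself), so the schema is valid here.
(D) R is reflexive (each world relates to itself), so the schema is valid here.

B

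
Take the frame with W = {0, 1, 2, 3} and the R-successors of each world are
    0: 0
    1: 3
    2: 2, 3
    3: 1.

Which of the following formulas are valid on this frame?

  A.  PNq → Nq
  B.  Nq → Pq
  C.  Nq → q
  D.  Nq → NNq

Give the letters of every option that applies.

B

R is not reflexive: not 1 R 1.
R is not transitive: 1 R 3 and 3 R 1 but not 1 R 1.
R is not euclidean: 2 R 3 and 2 R 2 but not 3 R 2.
R is serial: every world has an R-successor.
(A) the dual of axiom 5: valid iff R is euclidean. R is not euclidean — not valid.
(B) Nq → Pq (axiom D) characterises the serial frames. R is serial — valid.
(C) Nq → q (axiom T) characterises the reflexive frames. R is not reflexive — not valid.
(D) Nq → NNq (axiom 4) characterises the transitive frames. R is not transitive — not valid.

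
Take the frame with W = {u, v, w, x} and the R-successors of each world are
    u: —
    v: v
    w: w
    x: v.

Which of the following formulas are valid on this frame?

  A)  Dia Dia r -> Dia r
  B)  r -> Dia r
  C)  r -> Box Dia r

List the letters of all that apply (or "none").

R is not reflexive: not u R u.
R is not symmetric: x R v but not v R x.
R is transitive: R is closed under composition.
(A) the dual of axiom 4: valid iff R is transitive. R is transitive — valid.
(B) r -> Dia r is the dual of axiom T, which corresponds to reflexivity. R is not reflexive — not valid.
(C) axiom B: valid iff R is symmetric. R is not symmetric — not valid.

A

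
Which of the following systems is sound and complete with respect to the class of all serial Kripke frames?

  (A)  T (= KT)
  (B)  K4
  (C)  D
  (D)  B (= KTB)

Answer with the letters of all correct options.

C

(A) T (= KT) is determined by the class of reflexive frames.
(B) K4 is determined by the class of transitive frames.
(C) D is determined by exactly this class.
(D) B (= KTB) is determined by the class of reflexive and symmetric frames.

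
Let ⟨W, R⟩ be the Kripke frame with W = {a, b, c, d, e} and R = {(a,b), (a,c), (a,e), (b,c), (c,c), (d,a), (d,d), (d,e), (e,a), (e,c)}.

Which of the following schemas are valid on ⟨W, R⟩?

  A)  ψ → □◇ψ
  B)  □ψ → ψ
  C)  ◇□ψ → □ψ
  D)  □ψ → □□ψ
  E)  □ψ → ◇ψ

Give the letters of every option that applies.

R is not reflexive: not a R a.
R is not symmetric: a R b but not b R a.
R is not transitive: a R e and e R a but not a R a.
R is not euclidean: a R b and a R e but not b R e.
R is serial: every world has an R-successor.
(A) ψ → □◇ψ is axiom B, which corresponds to symmetry. R is not symmetric — not valid.
(B) □ψ → ψ is axiom T, which corresponds to reflexivity. R is not reflexive — not valid.
(C) ◇□ψ → □ψ (the dual of axiom 5) characterises the euclidean frames. R is not euclidean — not valid.
(D) axiom 4: valid iff R is transitive. R is not transitive — not valid.
(E) □ψ → ◇ψ is axiom D; it is valid on a frame exactly when R is serial. R is serial, so valid.

E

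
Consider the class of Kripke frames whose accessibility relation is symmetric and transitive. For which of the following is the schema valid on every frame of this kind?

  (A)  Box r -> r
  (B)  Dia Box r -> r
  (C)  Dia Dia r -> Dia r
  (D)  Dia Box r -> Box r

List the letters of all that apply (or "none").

A symmetric transitive relation is euclidean (uRv and uRw give vRu by symmetry, then vRw by transitivity).
(A) Box r -> r is axiom T, which corresponds to reflexivity. Such an R need not be reflexive — not valid.
(B) Dia Box r -> r is the dual of axiom B, which corresponds to symmetry. Every such R is symmetric — valid.
(C) Dia Dia r -> Dia r (the dual of axiom 4) characterises the transitive frames. Every such R is transitive — valid.
(D) Dia Box r -> Box r is the dual of axiom 5, which corresponds to the euclidean property. Every such R is euclidean — valid.

B, C, D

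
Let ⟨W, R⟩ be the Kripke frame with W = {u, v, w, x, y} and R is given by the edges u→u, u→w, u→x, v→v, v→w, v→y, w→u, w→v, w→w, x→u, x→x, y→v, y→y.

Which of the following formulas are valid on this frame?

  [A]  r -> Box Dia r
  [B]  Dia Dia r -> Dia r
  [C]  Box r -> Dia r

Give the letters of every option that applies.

R is symmetric: every R-edge is matched by its reverse.
R is not transitive: u R w and w R v but not u R v.
R is serial: every world has an R-successor.
(A) axiom B: valid iff R is symmetric. R is symmetric — valid.
(B) the dual of axiom 4: valid iff R is transitive. R is not transitive — not valid.
(C) Box r -> Dia r (axiom D) characterises the serial frames. R is serial — valid.

A, C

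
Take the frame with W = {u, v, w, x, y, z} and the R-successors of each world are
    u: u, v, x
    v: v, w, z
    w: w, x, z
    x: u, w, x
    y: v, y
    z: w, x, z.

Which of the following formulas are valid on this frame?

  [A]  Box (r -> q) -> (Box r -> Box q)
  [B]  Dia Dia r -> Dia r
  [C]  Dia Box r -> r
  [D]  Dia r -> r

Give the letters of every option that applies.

R is not symmetric: u R v but not v R u.
R is not transitive: u R v and v R w but not u R w.
R is not a subset of the identity: u R v with u ≠ v.
(A) Box (r -> q) -> (Box r -> Box q) is axiom K, valid on every Kripke frame — valid.
(B) Dia Dia r -> Dia r is the dual of axiom 4; it is valid on a frame exactly when R is transitive. R is not transitive, so not valid.
(C) Dia Box r -> r is the dual of axiom B; it is valid on a frame exactly when R is symmetric. R is not symmetric, so not valid.
(D) Dia r -> r (the converse of T) corresponds to R being a subset of the identity. Here R ⊄ identity, so not valid.

A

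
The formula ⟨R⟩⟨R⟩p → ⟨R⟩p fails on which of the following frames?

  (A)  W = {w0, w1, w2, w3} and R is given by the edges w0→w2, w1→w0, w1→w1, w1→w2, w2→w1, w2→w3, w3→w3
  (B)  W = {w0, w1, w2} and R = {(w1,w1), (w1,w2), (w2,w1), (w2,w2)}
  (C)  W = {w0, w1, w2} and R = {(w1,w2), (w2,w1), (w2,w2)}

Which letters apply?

A, C

The schema ⟨R⟩⟨R⟩p → ⟨R⟩p is the dual of axiom 4; it is valid on a frame iff R is transitive.
(A) R is not transitive (w0 R w2 and w2 R w1 but not w0 R w1), so the schema fails here.
(B) R is transitive (R is closed under composition), so the schema is valid here.
(C) R is not transitive (w1 R w2 and w2 R w1 but not w1 R w1), so the schema fails here.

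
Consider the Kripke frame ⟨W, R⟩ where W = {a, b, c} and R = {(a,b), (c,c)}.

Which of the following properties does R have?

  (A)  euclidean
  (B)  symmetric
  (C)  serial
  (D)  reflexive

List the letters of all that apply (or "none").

(A) not euclidean: a R b and a R b but not b R b.
(B) not symmetric: a R b but not b R a.
(C) not serial: b has no R-successor.
(D) not reflexive: not a R a.

none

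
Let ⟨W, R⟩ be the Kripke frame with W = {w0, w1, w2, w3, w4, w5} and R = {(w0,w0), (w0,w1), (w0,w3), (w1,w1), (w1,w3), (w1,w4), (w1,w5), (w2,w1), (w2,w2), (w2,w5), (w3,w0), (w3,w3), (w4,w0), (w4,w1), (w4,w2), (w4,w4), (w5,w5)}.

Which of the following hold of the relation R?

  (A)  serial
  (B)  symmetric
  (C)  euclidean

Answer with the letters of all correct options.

A

(A) serial: every world has an R-successor.
(B) not symmetric: w0 R w1 but not w1 R w0.
(C) not euclidean: w0 R w1 and w0 R w0 but not w1 R w0.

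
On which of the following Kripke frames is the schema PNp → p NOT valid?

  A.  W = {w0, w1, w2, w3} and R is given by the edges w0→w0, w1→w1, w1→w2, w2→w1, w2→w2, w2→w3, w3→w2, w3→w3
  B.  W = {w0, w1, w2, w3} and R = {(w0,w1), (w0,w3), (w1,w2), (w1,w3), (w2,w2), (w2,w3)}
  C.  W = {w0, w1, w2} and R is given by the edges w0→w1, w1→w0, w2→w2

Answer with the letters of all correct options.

The schema PNp → p is the dual of axiom B; it is valid on a frame iff R is symmetric.
(A) R is symmetric (every R-edge is matched by its reverse), so the schema is valid here.
(B) R is not symmetric (w0 R w1 but not w1 R w0), so the schema fails here.
(C) R is symmetric (every R-edge is matched by its reverse), so the schema is valid here.

B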